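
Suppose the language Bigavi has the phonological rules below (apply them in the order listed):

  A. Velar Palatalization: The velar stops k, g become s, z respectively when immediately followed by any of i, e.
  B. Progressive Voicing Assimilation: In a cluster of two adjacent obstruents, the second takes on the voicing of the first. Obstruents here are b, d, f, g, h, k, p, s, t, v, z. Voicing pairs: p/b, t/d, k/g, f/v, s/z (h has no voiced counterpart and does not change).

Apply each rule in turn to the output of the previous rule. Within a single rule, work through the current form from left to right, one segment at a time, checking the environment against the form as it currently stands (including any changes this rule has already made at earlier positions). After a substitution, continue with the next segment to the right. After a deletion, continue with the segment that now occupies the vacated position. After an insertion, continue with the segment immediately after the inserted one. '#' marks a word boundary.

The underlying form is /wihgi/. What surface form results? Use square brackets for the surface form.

[wihsi]

A Velar Palatalization: [wihgi] → [wihzi]
B Progressive Voicing Assimilation: [wihzi] → [wihsi]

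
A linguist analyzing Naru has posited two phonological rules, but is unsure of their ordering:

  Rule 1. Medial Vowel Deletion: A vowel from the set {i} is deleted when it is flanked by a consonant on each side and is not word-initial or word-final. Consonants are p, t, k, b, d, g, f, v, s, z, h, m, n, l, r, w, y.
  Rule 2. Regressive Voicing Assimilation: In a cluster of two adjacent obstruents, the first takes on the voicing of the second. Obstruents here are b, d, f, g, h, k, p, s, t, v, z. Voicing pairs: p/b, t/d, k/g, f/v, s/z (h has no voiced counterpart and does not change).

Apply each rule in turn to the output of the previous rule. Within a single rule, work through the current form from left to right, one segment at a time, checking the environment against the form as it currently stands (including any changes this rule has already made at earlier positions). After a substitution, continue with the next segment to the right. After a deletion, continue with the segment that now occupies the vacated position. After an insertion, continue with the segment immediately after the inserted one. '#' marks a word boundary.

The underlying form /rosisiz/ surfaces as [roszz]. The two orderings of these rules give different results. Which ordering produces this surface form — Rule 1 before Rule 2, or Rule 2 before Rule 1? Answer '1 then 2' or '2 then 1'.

1 then 2

Order 1 then 2:
  1 Medial Vowel Deletion: [rosisiz] → [rossz]
  2 Regressive Voicing Assimilation: [rossz] → [roszz]
  result: [roszz]
Order 2 then 1:
  2 Regressive Voicing Assimilation: no change — [rosisiz]
  1 Medial Vowel Deletion: [rosisiz] → [rossz]
  result: [rossz]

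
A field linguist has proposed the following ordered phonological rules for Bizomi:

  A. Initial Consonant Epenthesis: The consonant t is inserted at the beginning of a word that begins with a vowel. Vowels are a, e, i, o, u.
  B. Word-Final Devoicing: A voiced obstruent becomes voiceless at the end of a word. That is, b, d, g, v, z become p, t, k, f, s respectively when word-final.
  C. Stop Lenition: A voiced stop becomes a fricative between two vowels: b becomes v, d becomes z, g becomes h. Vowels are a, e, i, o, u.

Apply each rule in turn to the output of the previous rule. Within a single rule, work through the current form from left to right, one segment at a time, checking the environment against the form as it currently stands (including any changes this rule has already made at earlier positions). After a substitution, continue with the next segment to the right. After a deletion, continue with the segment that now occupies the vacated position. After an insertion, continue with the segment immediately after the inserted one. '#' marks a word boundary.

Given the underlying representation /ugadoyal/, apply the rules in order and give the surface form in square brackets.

A Initial Consonant Epenthesis: [ugadoyal] → [tugadoyal]
B Word-Final Devoicing: no change — [tugadoyal]
C Stop Lenition: [tugadoyal] → [tuhazoyal]

[tuhazoyal]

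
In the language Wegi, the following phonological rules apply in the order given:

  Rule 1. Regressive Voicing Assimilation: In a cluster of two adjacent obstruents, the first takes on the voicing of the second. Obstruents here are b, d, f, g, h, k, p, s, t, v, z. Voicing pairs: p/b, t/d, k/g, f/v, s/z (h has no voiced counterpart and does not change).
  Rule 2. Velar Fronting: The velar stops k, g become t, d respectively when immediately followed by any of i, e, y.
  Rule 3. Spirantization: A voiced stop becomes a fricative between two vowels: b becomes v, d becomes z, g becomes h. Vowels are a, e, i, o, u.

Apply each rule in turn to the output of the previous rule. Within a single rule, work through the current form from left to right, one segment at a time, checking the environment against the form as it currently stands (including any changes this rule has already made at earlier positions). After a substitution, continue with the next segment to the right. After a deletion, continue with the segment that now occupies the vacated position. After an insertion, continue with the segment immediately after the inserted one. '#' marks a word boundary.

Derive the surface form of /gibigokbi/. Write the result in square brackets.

[divihogbi]

Rule 1 Regressive Voicing Assimilation: [gibigokbi] → [gibigogbi]
Rule 2 Velar Fronting: [gibigogbi] → [dibigogbi]
Rule 3 Spirantization: [dibigogbi] → [divihogbi]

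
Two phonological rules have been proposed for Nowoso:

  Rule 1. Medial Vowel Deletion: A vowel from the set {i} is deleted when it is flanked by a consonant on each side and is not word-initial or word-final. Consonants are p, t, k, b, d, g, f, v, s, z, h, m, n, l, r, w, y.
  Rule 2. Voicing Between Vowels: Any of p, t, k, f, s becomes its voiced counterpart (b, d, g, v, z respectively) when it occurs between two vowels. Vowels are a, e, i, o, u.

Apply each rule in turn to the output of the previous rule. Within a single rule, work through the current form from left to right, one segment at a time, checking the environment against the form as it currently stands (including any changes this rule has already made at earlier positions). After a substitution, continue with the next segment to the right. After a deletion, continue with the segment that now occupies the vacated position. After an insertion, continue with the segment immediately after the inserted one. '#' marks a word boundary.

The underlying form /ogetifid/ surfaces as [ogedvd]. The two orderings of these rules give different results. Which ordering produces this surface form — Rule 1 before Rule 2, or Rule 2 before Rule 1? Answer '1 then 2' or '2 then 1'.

2 then 1

Order 1 then 2:
  1 Medial Vowel Deletion: [ogetifid] → [ogetfd]
  2 Voicing Between Vowels: no change — [ogetfd]
  result: [ogetfd]
Order 2 then 1:
  2 Voicing Between Vowels: [ogetifid] → [ogedivid]
  1 Medial Vowel Deletion: [ogedivid] → [ogedvd]
  result: [ogedvd]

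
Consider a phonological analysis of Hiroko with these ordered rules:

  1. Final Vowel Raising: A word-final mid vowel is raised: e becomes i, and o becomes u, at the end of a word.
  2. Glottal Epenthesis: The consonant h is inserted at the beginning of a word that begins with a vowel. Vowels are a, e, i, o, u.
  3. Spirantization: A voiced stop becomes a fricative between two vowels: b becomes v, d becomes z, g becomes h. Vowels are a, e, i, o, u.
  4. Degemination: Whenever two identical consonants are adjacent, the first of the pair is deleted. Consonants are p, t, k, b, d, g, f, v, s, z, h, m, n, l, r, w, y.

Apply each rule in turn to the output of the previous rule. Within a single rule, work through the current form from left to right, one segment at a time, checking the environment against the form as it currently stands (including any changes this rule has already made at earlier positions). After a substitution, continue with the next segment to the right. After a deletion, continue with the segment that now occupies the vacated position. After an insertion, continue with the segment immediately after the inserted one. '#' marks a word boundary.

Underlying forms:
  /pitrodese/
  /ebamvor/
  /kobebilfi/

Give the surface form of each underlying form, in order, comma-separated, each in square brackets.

[pitrozesi], [hevamvor], [kovevilfi]

/pitrodese/:
  1 Final Vowel Raising: [pitrodese] → [pitrodesi]
  2 Glottal Epenthesis: no change — [pitrodesi]
  3 Spirantization: [pitrodesi] → [pitrozesi]
  4 Degemination: no change — [pitrozesi]
/ebamvor/:
  1 Final Vowel Raising: no change — [ebamvor]
  2 Glottal Epenthesis: [ebamvor] → [hebamvor]
  3 Spirantization: [hebamvor] → [hevamvor]
  4 Degemination: no change — [hevamvor]
/kobebilfi/:
  1 Final Vowel Raising: no change — [kobebilfi]
  2 Glottal Epenthesis: no change — [kobebilfi]
  3 Spirantization: [kobebilfi] → [kovevilfi]
  4 Degemination: no change — [kovevilfi]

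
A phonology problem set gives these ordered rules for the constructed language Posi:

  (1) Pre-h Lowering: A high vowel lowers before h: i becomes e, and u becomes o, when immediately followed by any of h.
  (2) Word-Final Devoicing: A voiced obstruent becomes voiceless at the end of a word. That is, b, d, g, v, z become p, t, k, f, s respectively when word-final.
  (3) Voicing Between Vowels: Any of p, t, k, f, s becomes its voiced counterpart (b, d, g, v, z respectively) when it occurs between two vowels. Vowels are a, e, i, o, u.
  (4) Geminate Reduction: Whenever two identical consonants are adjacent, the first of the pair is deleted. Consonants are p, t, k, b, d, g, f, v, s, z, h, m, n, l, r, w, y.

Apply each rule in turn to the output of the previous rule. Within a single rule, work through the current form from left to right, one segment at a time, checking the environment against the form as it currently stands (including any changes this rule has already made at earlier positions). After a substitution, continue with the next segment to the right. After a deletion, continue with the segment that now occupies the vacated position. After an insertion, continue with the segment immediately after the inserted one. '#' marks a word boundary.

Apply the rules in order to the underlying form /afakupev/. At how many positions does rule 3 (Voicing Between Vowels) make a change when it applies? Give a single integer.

(1) Pre-h Lowering: no change — [afakupev]
(2) Word-Final Devoicing: [afakupev] → [afakupef]
(3) Voicing Between Vowels: [afakupef] → [avagubef]
(4) Geminate Reduction: no change — [avagubef]
Rule 3 changed 3 position(s).

3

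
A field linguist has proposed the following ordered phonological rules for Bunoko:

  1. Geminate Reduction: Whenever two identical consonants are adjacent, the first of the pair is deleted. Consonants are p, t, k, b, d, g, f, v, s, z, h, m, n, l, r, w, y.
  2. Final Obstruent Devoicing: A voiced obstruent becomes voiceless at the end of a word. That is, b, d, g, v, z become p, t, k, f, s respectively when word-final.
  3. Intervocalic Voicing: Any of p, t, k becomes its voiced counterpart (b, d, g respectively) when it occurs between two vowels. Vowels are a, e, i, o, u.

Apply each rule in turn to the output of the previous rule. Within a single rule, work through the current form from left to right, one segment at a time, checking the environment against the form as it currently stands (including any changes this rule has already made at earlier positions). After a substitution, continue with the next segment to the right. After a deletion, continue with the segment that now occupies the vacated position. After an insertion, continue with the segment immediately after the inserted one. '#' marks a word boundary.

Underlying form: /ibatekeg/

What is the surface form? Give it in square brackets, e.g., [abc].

[ibadegek]

1 Geminate Reduction: no change — [ibatekeg]
2 Final Obstruent Devoicing: [ibatekeg] → [ibatekek]
3 Intervocalic Voicing: [ibatekek] → [ibadegek]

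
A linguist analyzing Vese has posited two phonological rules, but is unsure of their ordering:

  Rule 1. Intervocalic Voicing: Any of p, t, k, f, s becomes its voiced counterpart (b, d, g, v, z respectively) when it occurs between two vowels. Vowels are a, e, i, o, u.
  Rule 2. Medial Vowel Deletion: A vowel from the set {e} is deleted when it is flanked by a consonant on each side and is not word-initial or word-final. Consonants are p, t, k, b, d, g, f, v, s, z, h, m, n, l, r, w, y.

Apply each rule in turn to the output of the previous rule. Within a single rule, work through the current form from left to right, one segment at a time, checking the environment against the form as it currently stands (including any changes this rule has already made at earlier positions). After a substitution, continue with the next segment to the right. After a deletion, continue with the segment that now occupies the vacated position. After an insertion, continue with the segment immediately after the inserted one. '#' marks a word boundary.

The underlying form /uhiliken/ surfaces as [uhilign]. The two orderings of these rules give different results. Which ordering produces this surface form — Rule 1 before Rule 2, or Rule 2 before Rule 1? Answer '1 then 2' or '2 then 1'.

Order 1 then 2:
  1 Intervocalic Voicing: [uhiliken] → [uhiligen]
  2 Medial Vowel Deletion: [uhiligen] → [uhilign]
  result: [uhilign]
Order 2 then 1:
  2 Medial Vowel Deletion: [uhiliken] → [uhilikn]
  1 Intervocalic Voicing: no change — [uhilikn]
  result: [uhilikn]

1 then 2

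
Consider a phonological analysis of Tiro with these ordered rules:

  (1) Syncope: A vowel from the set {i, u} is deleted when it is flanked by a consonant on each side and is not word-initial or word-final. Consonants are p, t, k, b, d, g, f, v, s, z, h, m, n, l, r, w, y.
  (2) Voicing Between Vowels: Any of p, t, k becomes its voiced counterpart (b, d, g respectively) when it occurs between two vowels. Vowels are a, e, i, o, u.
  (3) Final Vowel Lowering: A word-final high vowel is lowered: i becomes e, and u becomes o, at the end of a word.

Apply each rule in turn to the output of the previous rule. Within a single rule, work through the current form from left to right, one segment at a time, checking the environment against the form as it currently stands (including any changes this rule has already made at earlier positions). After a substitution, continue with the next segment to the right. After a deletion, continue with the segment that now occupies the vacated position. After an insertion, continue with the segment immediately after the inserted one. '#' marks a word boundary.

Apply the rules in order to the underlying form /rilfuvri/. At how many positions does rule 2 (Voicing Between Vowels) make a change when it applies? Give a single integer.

0

(1) Syncope: [rilfuvri] → [rlfvri]
(2) Voicing Between Vowels: no change — [rlfvri]
(3) Final Vowel Lowering: [rlfvri] → [rlfvre]
Rule 2 changed 0 position(s).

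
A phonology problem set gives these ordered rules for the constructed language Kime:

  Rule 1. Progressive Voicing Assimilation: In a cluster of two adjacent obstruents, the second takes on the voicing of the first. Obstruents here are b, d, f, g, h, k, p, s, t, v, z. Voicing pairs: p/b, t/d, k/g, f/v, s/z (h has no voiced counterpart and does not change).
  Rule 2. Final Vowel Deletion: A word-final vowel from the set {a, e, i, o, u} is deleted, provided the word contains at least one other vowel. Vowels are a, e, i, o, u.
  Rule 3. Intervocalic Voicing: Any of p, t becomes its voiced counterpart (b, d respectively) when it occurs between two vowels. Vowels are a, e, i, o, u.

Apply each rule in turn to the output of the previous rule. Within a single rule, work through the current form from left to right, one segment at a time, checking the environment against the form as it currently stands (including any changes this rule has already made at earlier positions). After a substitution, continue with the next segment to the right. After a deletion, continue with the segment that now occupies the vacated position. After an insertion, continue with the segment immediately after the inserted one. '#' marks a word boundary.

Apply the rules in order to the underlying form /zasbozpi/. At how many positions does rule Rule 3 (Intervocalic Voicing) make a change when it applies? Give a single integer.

Rule 1 Progressive Voicing Assimilation: [zasbozpi] → [zaspozbi]
Rule 2 Final Vowel Deletion: [zaspozbi] → [zaspozb]
Rule 3 Intervocalic Voicing: no change — [zaspozb]
Rule Rule 3 changed 0 position(s).

0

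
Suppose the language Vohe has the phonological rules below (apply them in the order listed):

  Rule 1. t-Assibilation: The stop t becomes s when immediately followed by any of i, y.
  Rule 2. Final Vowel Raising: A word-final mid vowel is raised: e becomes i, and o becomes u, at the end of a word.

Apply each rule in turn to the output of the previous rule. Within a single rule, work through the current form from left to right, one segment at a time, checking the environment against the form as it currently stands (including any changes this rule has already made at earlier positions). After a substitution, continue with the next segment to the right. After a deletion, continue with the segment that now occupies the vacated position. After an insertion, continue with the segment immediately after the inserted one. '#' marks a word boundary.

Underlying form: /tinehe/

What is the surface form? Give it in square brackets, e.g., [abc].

[sinehi]

Rule 1 t-Assibilation: [tinehe] → [sinehe]
Rule 2 Final Vowel Raising: [sinehe] → [sinehi]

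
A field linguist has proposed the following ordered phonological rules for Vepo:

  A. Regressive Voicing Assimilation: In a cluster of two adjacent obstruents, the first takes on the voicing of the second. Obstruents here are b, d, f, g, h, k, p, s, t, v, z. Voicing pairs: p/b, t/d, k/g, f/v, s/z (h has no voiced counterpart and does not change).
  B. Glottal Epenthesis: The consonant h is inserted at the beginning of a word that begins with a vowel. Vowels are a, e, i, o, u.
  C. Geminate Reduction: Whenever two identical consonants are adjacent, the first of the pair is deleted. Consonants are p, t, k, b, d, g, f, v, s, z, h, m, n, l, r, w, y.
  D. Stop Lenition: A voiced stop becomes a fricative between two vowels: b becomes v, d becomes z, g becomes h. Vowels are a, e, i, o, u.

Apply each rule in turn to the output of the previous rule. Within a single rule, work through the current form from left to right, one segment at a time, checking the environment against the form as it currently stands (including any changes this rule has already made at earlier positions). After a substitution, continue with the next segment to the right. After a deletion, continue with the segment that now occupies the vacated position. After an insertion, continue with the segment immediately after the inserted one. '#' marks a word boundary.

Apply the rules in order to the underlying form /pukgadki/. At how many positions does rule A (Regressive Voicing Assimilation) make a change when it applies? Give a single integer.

A Regressive Voicing Assimilation: [pukgadki] → [puggatki]
B Glottal Epenthesis: no change — [puggatki]
C Geminate Reduction: [puggatki] → [pugatki]
D Stop Lenition: [pugatki] → [puhatki]
Rule A changed 2 position(s).

2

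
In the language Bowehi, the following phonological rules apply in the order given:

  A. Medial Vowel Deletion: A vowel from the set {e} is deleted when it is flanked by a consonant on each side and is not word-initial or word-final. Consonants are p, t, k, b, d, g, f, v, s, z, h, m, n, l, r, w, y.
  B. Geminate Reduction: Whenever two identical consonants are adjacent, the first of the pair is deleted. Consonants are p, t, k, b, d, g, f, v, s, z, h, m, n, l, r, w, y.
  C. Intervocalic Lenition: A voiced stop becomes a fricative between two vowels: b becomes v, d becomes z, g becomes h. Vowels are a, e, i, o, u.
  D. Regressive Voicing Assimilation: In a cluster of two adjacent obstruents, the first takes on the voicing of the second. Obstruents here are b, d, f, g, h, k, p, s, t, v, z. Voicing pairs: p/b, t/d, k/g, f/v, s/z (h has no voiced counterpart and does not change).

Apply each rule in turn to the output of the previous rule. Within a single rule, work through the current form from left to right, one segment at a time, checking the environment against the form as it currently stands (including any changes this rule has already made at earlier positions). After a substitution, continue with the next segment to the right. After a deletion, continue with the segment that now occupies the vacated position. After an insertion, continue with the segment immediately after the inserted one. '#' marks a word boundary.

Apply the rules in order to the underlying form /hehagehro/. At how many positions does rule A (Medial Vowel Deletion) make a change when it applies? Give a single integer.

2

A Medial Vowel Deletion: [hehagehro] → [hhaghro]
B Geminate Reduction: [hhaghro] → [haghro]
C Intervocalic Lenition: no change — [haghro]
D Regressive Voicing Assimilation: [haghro] → [hakhro]
Rule A changed 2 position(s).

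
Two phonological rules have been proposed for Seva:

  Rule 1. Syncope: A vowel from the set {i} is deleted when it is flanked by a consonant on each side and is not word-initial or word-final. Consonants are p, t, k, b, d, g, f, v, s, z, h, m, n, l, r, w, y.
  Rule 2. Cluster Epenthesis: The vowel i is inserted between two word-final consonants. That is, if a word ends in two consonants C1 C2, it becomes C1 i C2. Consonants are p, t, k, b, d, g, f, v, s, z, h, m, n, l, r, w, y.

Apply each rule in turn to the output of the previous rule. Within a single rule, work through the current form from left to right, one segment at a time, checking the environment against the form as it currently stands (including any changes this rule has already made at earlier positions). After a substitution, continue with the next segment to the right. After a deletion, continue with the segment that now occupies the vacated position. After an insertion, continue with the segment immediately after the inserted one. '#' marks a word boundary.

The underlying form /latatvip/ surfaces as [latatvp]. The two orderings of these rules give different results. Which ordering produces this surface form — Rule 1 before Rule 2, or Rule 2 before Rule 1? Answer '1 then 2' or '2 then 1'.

Order 1 then 2:
  1 Syncope: [latatvip] → [latatvp]
  2 Cluster Epenthesis: [latatvp] → [latatvip]
  result: [latatvip]
Order 2 then 1:
  2 Cluster Epenthesis: no change — [latatvip]
  1 Syncope: [latatvip] → [latatvp]
  result: [latatvp]

2 then 1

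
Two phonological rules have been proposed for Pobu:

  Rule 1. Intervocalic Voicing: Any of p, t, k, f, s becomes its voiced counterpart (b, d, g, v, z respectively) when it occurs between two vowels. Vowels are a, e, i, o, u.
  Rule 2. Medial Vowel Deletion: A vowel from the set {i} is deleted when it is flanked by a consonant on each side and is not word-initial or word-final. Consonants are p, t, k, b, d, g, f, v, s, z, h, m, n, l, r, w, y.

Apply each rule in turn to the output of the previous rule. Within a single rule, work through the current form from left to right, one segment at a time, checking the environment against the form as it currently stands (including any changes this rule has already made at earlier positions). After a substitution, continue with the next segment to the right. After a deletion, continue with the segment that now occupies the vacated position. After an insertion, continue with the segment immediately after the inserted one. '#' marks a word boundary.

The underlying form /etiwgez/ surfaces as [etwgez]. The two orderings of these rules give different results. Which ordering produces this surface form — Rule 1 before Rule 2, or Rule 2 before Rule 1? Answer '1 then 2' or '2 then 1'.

Order 1 then 2:
  1 Intervocalic Voicing: [etiwgez] → [ediwgez]
  2 Medial Vowel Deletion: [ediwgez] → [edwgez]
  result: [edwgez]
Order 2 then 1:
  2 Medial Vowel Deletion: [etiwgez] → [etwgez]
  1 Intervocalic Voicing: no change — [etwgez]
  result: [etwgez]

2 then 1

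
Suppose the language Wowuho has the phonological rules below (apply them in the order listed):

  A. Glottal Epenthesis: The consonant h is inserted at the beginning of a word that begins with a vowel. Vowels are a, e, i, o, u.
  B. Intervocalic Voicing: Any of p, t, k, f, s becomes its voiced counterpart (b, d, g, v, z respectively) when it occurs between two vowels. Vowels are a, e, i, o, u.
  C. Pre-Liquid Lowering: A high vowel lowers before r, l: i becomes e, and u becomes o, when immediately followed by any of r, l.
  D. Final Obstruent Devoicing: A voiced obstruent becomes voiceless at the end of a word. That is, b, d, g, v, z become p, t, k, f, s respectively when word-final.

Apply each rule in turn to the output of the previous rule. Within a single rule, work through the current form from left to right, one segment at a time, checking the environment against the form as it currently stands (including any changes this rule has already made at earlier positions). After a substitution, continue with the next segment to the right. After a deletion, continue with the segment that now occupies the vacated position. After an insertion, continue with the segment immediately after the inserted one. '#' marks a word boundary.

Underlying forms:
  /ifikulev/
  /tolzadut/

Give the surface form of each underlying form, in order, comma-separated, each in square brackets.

[hivigolef], [tolzadut]

/ifikulev/:
  A Glottal Epenthesis: [ifikulev] → [hifikulev]
  B Intervocalic Voicing: [hifikulev] → [hivigulev]
  C Pre-Liquid Lowering: [hivigulev] → [hivigolev]
  D Final Obstruent Devoicing: [hivigolev] → [hivigolef]
/tolzadut/:
  A Glottal Epenthesis: no change — [tolzadut]
  B Intervocalic Voicing: no change — [tolzadut]
  C Pre-Liquid Lowering: no change — [tolzadut]
  D Final Obstruent Devoicing: no change — [tolzadut]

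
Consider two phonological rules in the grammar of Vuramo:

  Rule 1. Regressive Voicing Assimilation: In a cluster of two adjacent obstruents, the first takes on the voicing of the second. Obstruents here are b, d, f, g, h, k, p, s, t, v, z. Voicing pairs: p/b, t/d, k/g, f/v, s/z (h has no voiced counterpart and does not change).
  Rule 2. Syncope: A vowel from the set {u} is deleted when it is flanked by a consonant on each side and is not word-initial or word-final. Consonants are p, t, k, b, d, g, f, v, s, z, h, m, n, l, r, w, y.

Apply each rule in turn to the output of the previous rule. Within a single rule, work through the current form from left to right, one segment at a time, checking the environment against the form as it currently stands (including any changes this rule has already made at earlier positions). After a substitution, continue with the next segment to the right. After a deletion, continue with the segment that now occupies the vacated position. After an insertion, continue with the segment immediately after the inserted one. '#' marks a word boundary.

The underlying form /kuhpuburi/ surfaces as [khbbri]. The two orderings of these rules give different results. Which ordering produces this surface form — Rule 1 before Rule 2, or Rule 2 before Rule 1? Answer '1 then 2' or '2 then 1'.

Order 1 then 2:
  1 Regressive Voicing Assimilation: no change — [kuhpuburi]
  2 Syncope: [kuhpuburi] → [khpbri]
  result: [khpbri]
Order 2 then 1:
  2 Syncope: [kuhpuburi] → [khpbri]
  1 Regressive Voicing Assimilation: [khpbri] → [khbbri]
  result: [khbbri]

2 then 1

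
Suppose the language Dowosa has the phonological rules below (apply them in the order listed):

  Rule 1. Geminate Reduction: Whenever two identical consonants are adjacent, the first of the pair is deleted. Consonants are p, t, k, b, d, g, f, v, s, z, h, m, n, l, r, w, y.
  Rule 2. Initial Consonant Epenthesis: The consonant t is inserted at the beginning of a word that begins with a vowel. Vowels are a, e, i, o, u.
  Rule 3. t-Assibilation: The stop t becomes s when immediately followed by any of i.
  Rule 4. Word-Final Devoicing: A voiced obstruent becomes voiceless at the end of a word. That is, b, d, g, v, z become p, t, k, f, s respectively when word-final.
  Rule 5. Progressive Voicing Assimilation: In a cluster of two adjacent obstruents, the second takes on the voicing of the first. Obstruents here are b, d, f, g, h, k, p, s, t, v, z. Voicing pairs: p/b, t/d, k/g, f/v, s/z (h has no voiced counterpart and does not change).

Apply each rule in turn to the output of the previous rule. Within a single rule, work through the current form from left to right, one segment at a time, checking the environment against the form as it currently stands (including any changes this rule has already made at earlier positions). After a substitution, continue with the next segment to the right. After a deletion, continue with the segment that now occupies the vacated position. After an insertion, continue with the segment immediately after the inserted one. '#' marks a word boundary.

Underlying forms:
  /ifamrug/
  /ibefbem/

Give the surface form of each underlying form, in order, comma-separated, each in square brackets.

[sifamruk], [sibefpem]

/ifamrug/:
  Rule 1 Geminate Reduction: no change — [ifamrug]
  Rule 2 Initial Consonant Epenthesis: [ifamrug] → [tifamrug]
  Rule 3 t-Assibilation: [tifamrug] → [sifamrug]
  Rule 4 Word-Final Devoicing: [sifamrug] → [sifamruk]
  Rule 5 Progressive Voicing Assimilation: no change — [sifamruk]
/ibefbem/:
  Rule 1 Geminate Reduction: no change — [ibefbem]
  Rule 2 Initial Consonant Epenthesis: [ibefbem] → [tibefbem]
  Rule 3 t-Assibilation: [tibefbem] → [sibefbem]
  Rule 4 Word-Final Devoicing: no change — [sibefbem]
  Rule 5 Progressive Voicing Assimilation: [sibefbem] → [sibefpem]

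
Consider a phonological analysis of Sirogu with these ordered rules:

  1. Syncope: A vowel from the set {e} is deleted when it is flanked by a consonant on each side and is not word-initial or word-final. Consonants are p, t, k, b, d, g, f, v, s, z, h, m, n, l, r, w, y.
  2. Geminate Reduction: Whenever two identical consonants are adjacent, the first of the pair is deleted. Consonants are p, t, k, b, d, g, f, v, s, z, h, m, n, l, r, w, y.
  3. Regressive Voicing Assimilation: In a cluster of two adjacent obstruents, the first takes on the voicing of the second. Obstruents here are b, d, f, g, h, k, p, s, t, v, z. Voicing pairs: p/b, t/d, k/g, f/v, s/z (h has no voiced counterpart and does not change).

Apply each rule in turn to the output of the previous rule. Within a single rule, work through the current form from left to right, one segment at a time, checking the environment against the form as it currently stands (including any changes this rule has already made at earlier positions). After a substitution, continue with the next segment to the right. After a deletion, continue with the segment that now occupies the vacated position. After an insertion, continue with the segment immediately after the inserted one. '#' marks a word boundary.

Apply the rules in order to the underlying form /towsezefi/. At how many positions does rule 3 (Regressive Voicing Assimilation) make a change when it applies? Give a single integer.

1 Syncope: [towsezefi] → [towszfi]
2 Geminate Reduction: no change — [towszfi]
3 Regressive Voicing Assimilation: [towszfi] → [towzsfi]
Rule 3 changed 2 position(s).

2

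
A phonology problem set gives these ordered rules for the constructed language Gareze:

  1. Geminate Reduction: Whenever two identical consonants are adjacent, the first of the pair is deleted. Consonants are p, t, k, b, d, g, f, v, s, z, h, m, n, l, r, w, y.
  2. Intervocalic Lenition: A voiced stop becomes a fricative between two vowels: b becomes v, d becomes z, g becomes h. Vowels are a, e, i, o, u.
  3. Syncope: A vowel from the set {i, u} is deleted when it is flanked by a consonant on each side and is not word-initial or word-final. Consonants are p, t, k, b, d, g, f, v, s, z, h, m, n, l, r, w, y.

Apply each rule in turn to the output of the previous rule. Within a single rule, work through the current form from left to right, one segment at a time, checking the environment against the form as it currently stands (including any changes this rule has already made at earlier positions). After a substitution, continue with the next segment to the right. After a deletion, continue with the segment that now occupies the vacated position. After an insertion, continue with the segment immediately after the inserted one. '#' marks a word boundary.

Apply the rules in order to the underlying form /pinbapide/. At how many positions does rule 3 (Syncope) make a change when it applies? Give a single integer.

1 Geminate Reduction: no change — [pinbapide]
2 Intervocalic Lenition: [pinbapide] → [pinbapize]
3 Syncope: [pinbapize] → [pnbapze]
Rule 3 changed 2 position(s).

2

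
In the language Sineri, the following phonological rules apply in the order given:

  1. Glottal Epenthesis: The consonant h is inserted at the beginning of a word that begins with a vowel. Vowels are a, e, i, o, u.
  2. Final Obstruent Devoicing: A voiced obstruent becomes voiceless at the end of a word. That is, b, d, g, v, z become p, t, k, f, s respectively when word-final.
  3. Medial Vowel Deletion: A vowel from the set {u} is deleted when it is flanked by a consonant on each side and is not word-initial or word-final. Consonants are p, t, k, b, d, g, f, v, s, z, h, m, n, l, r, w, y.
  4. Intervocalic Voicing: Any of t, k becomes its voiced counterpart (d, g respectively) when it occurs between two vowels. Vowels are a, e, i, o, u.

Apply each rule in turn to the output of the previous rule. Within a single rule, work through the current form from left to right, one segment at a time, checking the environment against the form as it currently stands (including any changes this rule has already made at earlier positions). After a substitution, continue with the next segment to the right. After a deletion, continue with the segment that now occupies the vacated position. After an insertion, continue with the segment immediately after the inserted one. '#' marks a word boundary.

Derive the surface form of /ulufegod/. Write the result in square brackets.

[hlfegot]

1 Glottal Epenthesis: [ulufegod] → [hulufegod]
2 Final Obstruent Devoicing: [hulufegod] → [hulufegot]
3 Medial Vowel Deletion: [hulufegot] → [hlfegot]
4 Intervocalic Voicing: no change — [hlfegot]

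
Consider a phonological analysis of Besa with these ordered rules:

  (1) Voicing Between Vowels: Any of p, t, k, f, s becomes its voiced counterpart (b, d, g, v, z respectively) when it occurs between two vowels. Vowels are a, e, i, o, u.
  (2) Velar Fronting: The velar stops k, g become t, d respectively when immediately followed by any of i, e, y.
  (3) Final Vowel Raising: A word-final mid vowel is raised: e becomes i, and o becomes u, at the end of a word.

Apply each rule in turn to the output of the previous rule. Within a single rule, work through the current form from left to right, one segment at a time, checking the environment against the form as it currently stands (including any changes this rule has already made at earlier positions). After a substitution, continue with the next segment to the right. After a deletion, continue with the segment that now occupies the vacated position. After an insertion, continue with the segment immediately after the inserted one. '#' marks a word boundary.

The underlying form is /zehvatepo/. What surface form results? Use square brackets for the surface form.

[zehvadebu]

(1) Voicing Between Vowels: [zehvatepo] → [zehvadebo]
(2) Velar Fronting: no change — [zehvadebo]
(3) Final Vowel Raising: [zehvadebo] → [zehvadebu]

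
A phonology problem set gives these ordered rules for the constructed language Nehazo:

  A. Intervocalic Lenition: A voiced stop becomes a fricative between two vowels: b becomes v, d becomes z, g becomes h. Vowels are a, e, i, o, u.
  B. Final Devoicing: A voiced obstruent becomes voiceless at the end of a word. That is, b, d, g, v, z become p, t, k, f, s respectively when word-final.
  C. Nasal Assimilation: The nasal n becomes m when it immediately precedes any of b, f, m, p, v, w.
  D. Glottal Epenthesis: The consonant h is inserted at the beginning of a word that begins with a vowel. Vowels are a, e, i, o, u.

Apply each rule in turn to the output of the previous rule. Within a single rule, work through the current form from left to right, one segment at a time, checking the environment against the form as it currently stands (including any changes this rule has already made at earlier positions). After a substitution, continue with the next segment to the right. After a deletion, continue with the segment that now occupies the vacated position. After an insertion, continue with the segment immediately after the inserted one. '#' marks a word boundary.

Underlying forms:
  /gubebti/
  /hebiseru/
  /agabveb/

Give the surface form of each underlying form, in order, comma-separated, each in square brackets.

[guvebti], [heviseru], [hahabvep]

/gubebti/:
  A Intervocalic Lenition: [gubebti] → [guvebti]
  B Final Devoicing: no change — [guvebti]
  C Nasal Assimilation: no change — [guvebti]
  D Glottal Epenthesis: no change — [guvebti]
/hebiseru/:
  A Intervocalic Lenition: [hebiseru] → [heviseru]
  B Final Devoicing: no change — [heviseru]
  C Nasal Assimilation: no change — [heviseru]
  D Glottal Epenthesis: no change — [heviseru]
/agabveb/:
  A Intervocalic Lenition: [agabveb] → [ahabveb]
  B Final Devoicing: [ahabveb] → [ahabvep]
  C Nasal Assimilation: no change — [ahabvep]
  D Glottal Epenthesis: [ahabvep] → [hahabvep]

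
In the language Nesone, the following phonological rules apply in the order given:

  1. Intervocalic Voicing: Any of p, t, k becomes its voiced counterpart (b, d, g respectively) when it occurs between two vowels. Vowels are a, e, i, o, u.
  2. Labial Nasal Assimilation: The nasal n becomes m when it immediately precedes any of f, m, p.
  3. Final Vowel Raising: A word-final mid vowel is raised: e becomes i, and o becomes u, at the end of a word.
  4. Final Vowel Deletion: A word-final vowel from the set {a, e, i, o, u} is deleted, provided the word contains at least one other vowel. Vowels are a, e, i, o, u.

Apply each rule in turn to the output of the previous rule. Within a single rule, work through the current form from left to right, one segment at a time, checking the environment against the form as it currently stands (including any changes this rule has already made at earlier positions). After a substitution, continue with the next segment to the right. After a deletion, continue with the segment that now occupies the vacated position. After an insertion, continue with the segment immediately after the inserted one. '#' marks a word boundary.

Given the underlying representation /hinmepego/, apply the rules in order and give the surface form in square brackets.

[himmebeg]

1 Intervocalic Voicing: [hinmepego] → [hinmebego]
2 Labial Nasal Assimilation: [hinmebego] → [himmebego]
3 Final Vowel Raising: [himmebego] → [himmebegu]
4 Final Vowel Deletion: [himmebegu] → [himmebeg]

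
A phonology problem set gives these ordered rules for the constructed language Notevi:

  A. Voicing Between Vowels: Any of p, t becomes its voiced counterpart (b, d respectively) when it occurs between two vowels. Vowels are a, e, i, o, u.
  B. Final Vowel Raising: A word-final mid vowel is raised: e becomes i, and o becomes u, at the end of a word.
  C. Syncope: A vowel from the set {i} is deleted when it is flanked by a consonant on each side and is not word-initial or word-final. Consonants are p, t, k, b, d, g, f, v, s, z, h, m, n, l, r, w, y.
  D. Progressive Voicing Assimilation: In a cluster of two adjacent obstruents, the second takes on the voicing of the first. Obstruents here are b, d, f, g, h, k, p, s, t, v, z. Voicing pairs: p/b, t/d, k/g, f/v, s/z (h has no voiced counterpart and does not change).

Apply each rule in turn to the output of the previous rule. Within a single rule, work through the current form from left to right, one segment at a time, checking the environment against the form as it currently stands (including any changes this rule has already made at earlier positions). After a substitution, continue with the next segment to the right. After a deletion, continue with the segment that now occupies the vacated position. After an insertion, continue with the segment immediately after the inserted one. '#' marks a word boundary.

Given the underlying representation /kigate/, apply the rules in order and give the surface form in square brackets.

A Voicing Between Vowels: [kigate] → [kigade]
B Final Vowel Raising: [kigade] → [kigadi]
C Syncope: [kigadi] → [kgadi]
D Progressive Voicing Assimilation: [kgadi] → [kkadi]

[kkadi]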